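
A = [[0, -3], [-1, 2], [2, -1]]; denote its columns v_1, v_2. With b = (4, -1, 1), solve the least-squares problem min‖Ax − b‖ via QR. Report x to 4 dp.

x = (-0.3333, -1.1667)

v_1 = (0, -1, 2); ‖v_1‖ = 2.2361, so q_1 = (0.0000, -0.4472, 0.8944).
q_1·v_2 = 0.0000·(-3) + (-0.4472)·2 + 0.8944·(-1) = -1.7889.
u_2 = v_2 + 1.7889·q_1 = (-3.0000, 1.2000, 0.6000).
‖u_2‖ = 3.2863, so q_2 = (-0.9129, 0.3651, 0.1826).
Qᵀb = (1.3416, -3.8341).
Back-substitute: x_2 = -3.8341/3.2863 = -1.1667.
x_1 = (1.3416 + 1.7889·(-1.1667))/2.2361 = -0.3333.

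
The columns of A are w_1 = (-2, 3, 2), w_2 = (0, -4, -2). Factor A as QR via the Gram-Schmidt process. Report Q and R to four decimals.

Q = [[-0.4851, -0.8468], [0.7276, -0.5293], [0.4851, -0.0529]], R = [[4.1231, -3.8806], [0.0000, 2.2229]]

w_1 = (-2, 3, 2); ‖w_1‖ = 4.1231, so e_1 = (-0.4851, 0.7276, 0.4851).
e_1·w_2 = (-0.4851)·0 + 0.7276·(-4) + 0.4851·(-2) = -3.8806.
u_2 = w_2 + 3.8806·e_1 = (-1.8824, -1.1765, -0.1176).
‖u_2‖ = 2.2229, so e_2 = (-0.8468, -0.5293, -0.0529).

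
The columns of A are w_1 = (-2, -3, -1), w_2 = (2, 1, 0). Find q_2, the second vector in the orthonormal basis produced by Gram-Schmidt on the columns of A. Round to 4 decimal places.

q_1 = w_1/‖w_1‖ = (-2, -3, -1)/3.7417 = (-0.5345, -0.8018, -0.2673).
r_{12} = q_1·w_2 = -1.8708.
u_2 = w_2 + 1.8708·q_1 = (1.0000, -0.5000, -0.5000).
‖u_2‖ = 1.2247, so q_2 = (0.8165, -0.4082, -0.4082).

q_2 = (0.8165, -0.4082, -0.4082)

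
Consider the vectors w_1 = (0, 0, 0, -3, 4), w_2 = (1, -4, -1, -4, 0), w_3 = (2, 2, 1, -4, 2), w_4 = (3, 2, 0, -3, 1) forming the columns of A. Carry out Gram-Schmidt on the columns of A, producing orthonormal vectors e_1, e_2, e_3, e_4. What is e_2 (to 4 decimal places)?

w_1 = (0, 0, 0, -3, 4); ‖w_1‖ = 5.0000, so e_1 = (0.0000, 0.0000, 0.0000, -0.6000, 0.8000).
e_1·w_2 = 0.0000·1 + 0.0000·(-4) + 0.0000·(-1) + (-0.6000)·(-4) + 0.8000·0 = 2.4000.
u_2 = w_2 − 2.4000·e_1 = (1.0000, -4.0000, -1.0000, -2.5600, -1.9200).
‖u_2‖ = 5.3141, so e_2 = (0.1882, -0.7527, -0.1882, -0.4817, -0.3613).

e_2 = (0.1882, -0.7527, -0.1882, -0.4817, -0.3613)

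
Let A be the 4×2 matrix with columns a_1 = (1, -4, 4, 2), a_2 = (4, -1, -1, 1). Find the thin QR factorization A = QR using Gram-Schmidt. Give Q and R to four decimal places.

q_1 = a_1/‖a_1‖ = (1, -4, 4, 2)/6.0828 = (0.1644, -0.6576, 0.6576, 0.3288).
r_{12} = q_1·a_2 = 0.9864.
u_2 = a_2 − 0.9864·q_1 = (3.8378, -0.3514, -1.6486, 0.6757).
‖u_2‖ = 4.2458, so q_2 = (0.9039, -0.0828, -0.3883, 0.1591).

Q = [[0.1644, 0.9039], [-0.6576, -0.0828], [0.6576, -0.3883], [0.3288, 0.1591]], R = [[6.0828, 0.9864], [0.0000, 4.2458]]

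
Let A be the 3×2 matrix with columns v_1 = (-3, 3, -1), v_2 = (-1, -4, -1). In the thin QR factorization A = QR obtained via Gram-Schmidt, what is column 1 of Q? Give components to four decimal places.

v_1 = (-3, 3, -1); ‖v_1‖ = 4.3589, so e_1 = (-0.6882, 0.6882, -0.2294).

e_1 = (-0.6882, 0.6882, -0.2294)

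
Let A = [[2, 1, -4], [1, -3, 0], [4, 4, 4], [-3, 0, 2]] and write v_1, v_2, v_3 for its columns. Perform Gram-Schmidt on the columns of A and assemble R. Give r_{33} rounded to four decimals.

v_1 = (2, 1, 4, -3); ‖v_1‖ = 5.4772, so e_1 = (0.3651, 0.1826, 0.7303, -0.5477).
e_1·v_2 = 0.3651·1 + 0.1826·(-3) + 0.7303·4 + (-0.5477)·0 = 2.7386.
u_2 = v_2 − 2.7386·e_1 = (0.0000, -3.5000, 2.0000, 1.5000).
‖u_2‖ = 4.3012, so e_2 = (0.0000, -0.8137, 0.4650, 0.3487).
e_1·v_3 = 0.3651·(-4) + 0.1826·0 + 0.7303·4 + (-0.5477)·2 = 0.3651; e_2·v_3 = 0.0000·(-4) + (-0.8137)·0 + 0.4650·4 + 0.3487·2 = 2.5574.
u_3 = v_3 − 0.3651·e_1 − 2.5574·e_2 = (-4.1333, 2.0144, 2.5441, 1.3081).
r_{33} = ‖u_3‖ = 5.4154.

r_{33} = 5.4154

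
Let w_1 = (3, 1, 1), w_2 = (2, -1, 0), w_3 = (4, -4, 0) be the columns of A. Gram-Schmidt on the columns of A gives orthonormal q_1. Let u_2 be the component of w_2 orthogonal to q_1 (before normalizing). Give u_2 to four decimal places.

q_1 = w_1/‖w_1‖ = (3, 1, 1)/3.3166 = (0.9045, 0.3015, 0.3015).
r_{12} = q_1·w_2 = 1.5076.
u_2 = w_2 − 1.5076·q_1 = (0.6364, -1.4545, -0.4545).

u_2 = (0.6364, -1.4545, -0.4545)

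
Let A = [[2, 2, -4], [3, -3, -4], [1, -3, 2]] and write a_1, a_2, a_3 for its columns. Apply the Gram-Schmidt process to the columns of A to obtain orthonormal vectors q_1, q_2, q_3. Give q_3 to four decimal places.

q_3 = (0.3841, -0.5121, 0.7682)

a_1 = (2, 3, 1); ‖a_1‖ = 3.7417, so q_1 = (0.5345, 0.8018, 0.2673).
q_1·a_2 = 0.5345·2 + 0.8018·(-3) + 0.2673·(-3) = -2.1381.
u_2 = a_2 + 2.1381·q_1 = (3.1429, -1.2857, -2.4286).
‖u_2‖ = 4.1748, so q_2 = (0.7528, -0.3080, -0.5817).
q_1·a_3 = 0.5345·(-4) + 0.8018·(-4) + 0.2673·2 = -4.8107; q_2·a_3 = 0.7528·(-4) + (-0.3080)·(-4) + (-0.5817)·2 = -2.9429.
u_3 = a_3 + 4.8107·q_1 + 2.9429·q_2 = (0.7869, -1.0492, 1.5738).
‖u_3‖ = 2.0486, so q_3 = (0.3841, -0.5121, 0.7682).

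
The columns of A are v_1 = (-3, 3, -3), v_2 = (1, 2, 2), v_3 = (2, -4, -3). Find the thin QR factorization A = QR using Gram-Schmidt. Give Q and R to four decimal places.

Q = [[-0.5774, 0.2265, 0.7845], [0.5774, 0.7926, 0.1961], [-0.5774, 0.5661, -0.5883]], R = [[5.1962, -0.5774, -1.7321], [0.0000, 2.9439, -4.4159], [0.0000, 0.0000, 2.5495]]

v_1 = (-3, 3, -3); ‖v_1‖ = 5.1962, so q_1 = (-0.5774, 0.5774, -0.5774).
q_1·v_2 = (-0.5774)·1 + 0.5774·2 + (-0.5774)·2 = -0.5774.
u_2 = v_2 + 0.5774·q_1 = (0.6667, 2.3333, 1.6667).
‖u_2‖ = 2.9439, so q_2 = (0.2265, 0.7926, 0.5661).
q_1·v_3 = (-0.5774)·2 + 0.5774·(-4) + (-0.5774)·(-3) = -1.7321; q_2·v_3 = 0.2265·2 + 0.7926·(-4) + 0.5661·(-3) = -4.4159.
u_3 = v_3 + 1.7321·q_1 + 4.4159·q_2 = (2.0000, 0.5000, -1.5000).
‖u_3‖ = 2.5495, so q_3 = (0.7845, 0.1961, -0.5883).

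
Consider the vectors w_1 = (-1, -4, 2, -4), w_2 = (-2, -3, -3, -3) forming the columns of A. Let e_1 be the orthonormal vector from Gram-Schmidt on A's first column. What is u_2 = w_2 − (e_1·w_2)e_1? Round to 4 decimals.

u_2 = (-1.4595, -0.8378, -4.0811, -0.8378)

e_1 = w_1/‖w_1‖ = (-1, -4, 2, -4)/6.0828 = (-0.1644, -0.6576, 0.3288, -0.6576).
r_{12} = e_1·w_2 = 3.2880.
u_2 = w_2 − 3.2880·e_1 = (-1.4595, -0.8378, -4.0811, -0.8378).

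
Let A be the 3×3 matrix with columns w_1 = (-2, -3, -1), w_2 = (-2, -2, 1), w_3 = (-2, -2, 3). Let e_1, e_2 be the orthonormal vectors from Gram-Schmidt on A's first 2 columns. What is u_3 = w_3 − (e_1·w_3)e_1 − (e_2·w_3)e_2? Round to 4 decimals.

w_1 = (-2, -3, -1); ‖w_1‖ = 3.7417, so e_1 = (-0.5345, -0.8018, -0.2673).
e_1·w_2 = (-0.5345)·(-2) + (-0.8018)·(-2) + (-0.2673)·1 = 2.4054.
u_2 = w_2 − 2.4054·e_1 = (-0.7143, -0.0714, 1.6429).
‖u_2‖ = 1.7928, so e_2 = (-0.3984, -0.0398, 0.9163).
e_1·w_3 = (-0.5345)·(-2) + (-0.8018)·(-2) + (-0.2673)·3 = 1.8708; e_2·w_3 = (-0.3984)·(-2) + (-0.0398)·(-2) + 0.9163·3 = 3.6255.
u_3 = w_3 − 1.8708·e_1 − 3.6255·e_2 = (0.4444, -0.3556, 0.1778).

u_3 = (0.4444, -0.3556, 0.1778)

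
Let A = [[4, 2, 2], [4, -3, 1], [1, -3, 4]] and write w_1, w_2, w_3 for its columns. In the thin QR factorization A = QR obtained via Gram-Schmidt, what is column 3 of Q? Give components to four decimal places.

q_3 = (0.3459, -0.5381, 0.7687)

w_1 = (4, 4, 1); ‖w_1‖ = 5.7446, so q_1 = (0.6963, 0.6963, 0.1741).
q_1·w_2 = 0.6963·2 + 0.6963·(-3) + 0.1741·(-3) = -1.2185.
u_2 = w_2 + 1.2185·q_1 = (2.8485, -2.1515, -2.7879).
‖u_2‖ = 4.5294, so q_2 = (0.6289, -0.4750, -0.6155).
q_1·w_3 = 0.6963·2 + 0.6963·1 + 0.1741·4 = 2.7852; q_2·w_3 = 0.6289·2 + (-0.4750)·1 + (-0.6155)·4 = -1.6793.
u_3 = w_3 − 2.7852·q_1 + 1.6793·q_2 = (1.1167, -1.7371, 2.4815).
‖u_3‖ = 3.2284, so q_3 = (0.3459, -0.5381, 0.7687).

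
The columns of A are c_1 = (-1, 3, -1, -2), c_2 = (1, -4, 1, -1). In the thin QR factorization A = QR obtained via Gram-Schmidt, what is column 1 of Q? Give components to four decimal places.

c_1 = (-1, 3, -1, -2); ‖c_1‖ = 3.8730, so q_1 = (-0.2582, 0.7746, -0.2582, -0.5164).

q_1 = (-0.2582, 0.7746, -0.2582, -0.5164)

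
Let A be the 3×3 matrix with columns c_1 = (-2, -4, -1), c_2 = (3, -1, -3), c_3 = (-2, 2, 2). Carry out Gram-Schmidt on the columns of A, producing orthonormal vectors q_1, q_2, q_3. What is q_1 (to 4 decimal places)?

c_1 = (-2, -4, -1); ‖c_1‖ = 4.5826, so q_1 = (-0.4364, -0.8729, -0.2182).

q_1 = (-0.4364, -0.8729, -0.2182)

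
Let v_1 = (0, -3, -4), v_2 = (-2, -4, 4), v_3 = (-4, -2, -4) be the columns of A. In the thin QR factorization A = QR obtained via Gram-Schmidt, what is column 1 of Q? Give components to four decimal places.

v_1 = (0, -3, -4); ‖v_1‖ = 5.0000, so e_1 = (0.0000, -0.6000, -0.8000).

e_1 = (0.0000, -0.6000, -0.8000)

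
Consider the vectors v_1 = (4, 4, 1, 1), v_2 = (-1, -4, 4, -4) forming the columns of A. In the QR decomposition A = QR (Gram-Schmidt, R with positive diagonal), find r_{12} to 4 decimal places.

r_{12} = -3.4300

v_1 = (4, 4, 1, 1); ‖v_1‖ = 5.8310, so q_1 = (0.6860, 0.6860, 0.1715, 0.1715).
r_{12} = q_1·v_2 = -3.4300.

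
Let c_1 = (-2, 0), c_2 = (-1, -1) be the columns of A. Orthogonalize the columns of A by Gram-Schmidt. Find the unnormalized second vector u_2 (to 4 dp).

u_2 = (0.0000, -1.0000)

e_1 = c_1/‖c_1‖ = (-2, 0)/2.0000 = (-1.0000, 0.0000).
r_{12} = e_1·c_2 = 1.0000.
u_2 = c_2 − 1.0000·e_1 = (0.0000, -1.0000).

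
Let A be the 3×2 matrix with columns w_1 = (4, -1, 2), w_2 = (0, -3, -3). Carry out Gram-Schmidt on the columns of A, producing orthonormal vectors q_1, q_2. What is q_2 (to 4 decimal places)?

q_2 = (0.1363, -0.7498, -0.6475)

q_1 = w_1/‖w_1‖ = (4, -1, 2)/4.5826 = (0.8729, -0.2182, 0.4364).
r_{12} = q_1·w_2 = -0.6547.
u_2 = w_2 + 0.6547·q_1 = (0.5714, -3.1429, -2.7143).
‖u_2‖ = 4.1918, so q_2 = (0.1363, -0.7498, -0.6475).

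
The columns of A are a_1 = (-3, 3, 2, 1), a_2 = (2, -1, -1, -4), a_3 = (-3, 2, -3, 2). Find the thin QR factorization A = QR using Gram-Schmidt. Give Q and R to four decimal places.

Q = [[-0.6255, 0.0124, -0.3644], [0.6255, 0.2737, 0.2410], [0.4170, 0.0871, -0.8993], [0.2085, -0.9578, -0.0176]], R = [[4.7958, -3.1277, 2.2937], [0.0000, 3.4953, -1.6668], [0.0000, 0.0000, 4.2380]]

a_1 = (-3, 3, 2, 1); ‖a_1‖ = 4.7958, so q_1 = (-0.6255, 0.6255, 0.4170, 0.2085).
q_1·a_2 = (-0.6255)·2 + 0.6255·(-1) + 0.4170·(-1) + 0.2085·(-4) = -3.1277.
u_2 = a_2 + 3.1277·q_1 = (0.0435, 0.9565, 0.3043, -3.3478).
‖u_2‖ = 3.4953, so q_2 = (0.0124, 0.2737, 0.0871, -0.9578).
q_1·a_3 = (-0.6255)·(-3) + 0.6255·2 + 0.4170·(-3) + 0.2085·2 = 2.2937; q_2·a_3 = 0.0124·(-3) + 0.2737·2 + 0.0871·(-3) + (-0.9578)·2 = -1.6668.
u_3 = a_3 − 2.2937·q_1 + 1.6668·q_2 = (-1.5445, 1.0214, -3.8114, -0.0747).
‖u_3‖ = 4.2380, so q_3 = (-0.3644, 0.2410, -0.8993, -0.0176).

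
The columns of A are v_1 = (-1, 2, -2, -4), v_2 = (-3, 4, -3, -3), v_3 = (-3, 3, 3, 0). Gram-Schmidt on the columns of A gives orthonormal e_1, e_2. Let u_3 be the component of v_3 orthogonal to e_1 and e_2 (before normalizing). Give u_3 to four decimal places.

v_1 = (-1, 2, -2, -4); ‖v_1‖ = 5.0000, so e_1 = (-0.2000, 0.4000, -0.4000, -0.8000).
e_1·v_2 = (-0.2000)·(-3) + 0.4000·4 + (-0.4000)·(-3) + (-0.8000)·(-3) = 5.8000.
u_2 = v_2 − 5.8000·e_1 = (-1.8400, 1.6800, -0.6800, 1.6400).
‖u_2‖ = 3.0594, so e_2 = (-0.6014, 0.5491, -0.2223, 0.5361).
e_1·v_3 = (-0.2000)·(-3) + 0.4000·3 + (-0.4000)·3 + (-0.8000)·0 = 0.6000; e_2·v_3 = (-0.6014)·(-3) + 0.5491·3 + (-0.2223)·3 + 0.5361·0 = 2.7848.
u_3 = v_3 − 0.6000·e_1 − 2.7848·e_2 = (-1.2051, 1.2308, 3.8590, -1.0128).

u_3 = (-1.2051, 1.2308, 3.8590, -1.0128)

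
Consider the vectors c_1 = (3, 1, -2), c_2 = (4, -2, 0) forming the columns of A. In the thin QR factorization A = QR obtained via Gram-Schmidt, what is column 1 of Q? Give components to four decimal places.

e_1 = (0.8018, 0.2673, -0.5345)

c_1 = (3, 1, -2); ‖c_1‖ = 3.7417, so e_1 = (0.8018, 0.2673, -0.5345).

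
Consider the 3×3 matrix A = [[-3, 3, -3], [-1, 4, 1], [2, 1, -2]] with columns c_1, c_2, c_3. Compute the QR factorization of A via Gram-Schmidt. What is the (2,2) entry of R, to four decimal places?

r_{22} = 4.1662

q_1 = c_1/‖c_1‖ = (-3, -1, 2)/3.7417 = (-0.8018, -0.2673, 0.5345).
r_{12} = q_1·c_2 = -2.9399.
u_2 = c_2 + 2.9399·q_1 = (0.6429, 3.2143, 2.5714).
r_{22} = ‖u_2‖ = 4.1662.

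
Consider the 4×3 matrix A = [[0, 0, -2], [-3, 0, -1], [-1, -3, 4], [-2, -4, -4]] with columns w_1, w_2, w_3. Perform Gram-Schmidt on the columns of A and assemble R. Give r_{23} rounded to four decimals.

w_1 = (0, -3, -1, -2); ‖w_1‖ = 3.7417, so q_1 = (0.0000, -0.8018, -0.2673, -0.5345).
q_1·w_2 = 0.0000·0 + (-0.8018)·0 + (-0.2673)·(-3) + (-0.5345)·(-4) = 2.9399.
u_2 = w_2 − 2.9399·q_1 = (0.0000, 2.3571, -2.2143, -2.4286).
‖u_2‖ = 4.0444, so q_2 = (0.0000, 0.5828, -0.5475, -0.6005).
r_{23} = q_2·w_3 = -0.3709.

r_{23} = -0.3709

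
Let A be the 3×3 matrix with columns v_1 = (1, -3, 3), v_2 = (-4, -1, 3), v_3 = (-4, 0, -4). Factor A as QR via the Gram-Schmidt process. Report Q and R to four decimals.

Q = [[0.2294, -0.9293, -0.2893], [-0.6882, 0.0553, -0.7234], [0.6882, 0.3651, -0.6269]], R = [[4.3589, 1.8353, -3.6707], [0.0000, 4.7573, 2.2569], [0.0000, 0.0000, 3.6650]]

v_1 = (1, -3, 3); ‖v_1‖ = 4.3589, so e_1 = (0.2294, -0.6882, 0.6882).
e_1·v_2 = 0.2294·(-4) + (-0.6882)·(-1) + 0.6882·3 = 1.8353.
u_2 = v_2 − 1.8353·e_1 = (-4.4211, 0.2632, 1.7368).
‖u_2‖ = 4.7573, so e_2 = (-0.9293, 0.0553, 0.3651).
e_1·v_3 = 0.2294·(-4) + (-0.6882)·0 + 0.6882·(-4) = -3.6707; e_2·v_3 = (-0.9293)·(-4) + 0.0553·0 + 0.3651·(-4) = 2.2569.
u_3 = v_3 + 3.6707·e_1 − 2.2569·e_2 = (-1.0605, -2.6512, -2.2977).
‖u_3‖ = 3.6650, so e_3 = (-0.2893, -0.7234, -0.6269).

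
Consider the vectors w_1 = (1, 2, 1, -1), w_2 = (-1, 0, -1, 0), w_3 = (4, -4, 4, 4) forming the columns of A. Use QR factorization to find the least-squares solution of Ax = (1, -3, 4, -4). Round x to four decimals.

x = (-7.0000, -20.5000, -2.7500)

w_1 = (1, 2, 1, -1); ‖w_1‖ = 2.6458, so q_1 = (0.3780, 0.7559, 0.3780, -0.3780).
q_1·w_2 = 0.3780·(-1) + 0.7559·0 + 0.3780·(-1) + (-0.3780)·0 = -0.7559.
u_2 = w_2 + 0.7559·q_1 = (-0.7143, 0.5714, -0.7143, -0.2857).
‖u_2‖ = 1.1952, so q_2 = (-0.5976, 0.4781, -0.5976, -0.2390).
q_1·w_3 = 0.3780·4 + 0.7559·(-4) + 0.3780·4 + (-0.3780)·4 = -1.5119; q_2·w_3 = (-0.5976)·4 + 0.4781·(-4) + (-0.5976)·4 + (-0.2390)·4 = -7.6495.
u_3 = w_3 + 1.5119·q_1 + 7.6495·q_2 = (0.0000, 0.8000, 0.0000, 1.6000).
‖u_3‖ = 1.7889, so q_3 = (0.0000, 0.4472, 0.0000, 0.8944).
Qᵀb = (1.1339, -3.4662, -4.9193).
Back-substitute: x_3 = -4.9193/1.7889 = -2.7500.
x_2 = (-3.4662 + 7.6495·(-2.7500))/1.1952 = -20.5000.
x_1 = (1.1339 + 0.7559·(-20.5000) + 1.5119·(-2.7500))/2.6458 = -7.0000.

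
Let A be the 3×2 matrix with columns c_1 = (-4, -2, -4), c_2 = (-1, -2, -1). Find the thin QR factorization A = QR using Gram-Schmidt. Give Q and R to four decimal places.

Q = [[-0.6667, 0.2357], [-0.3333, -0.9428], [-0.6667, 0.2357]], R = [[6.0000, 2.0000], [0.0000, 1.4142]]

e_1 = c_1/‖c_1‖ = (-4, -2, -4)/6.0000 = (-0.6667, -0.3333, -0.6667).
r_{12} = e_1·c_2 = 2.0000.
u_2 = c_2 − 2.0000·e_1 = (0.3333, -1.3333, 0.3333).
‖u_2‖ = 1.4142, so e_2 = (0.2357, -0.9428, 0.2357).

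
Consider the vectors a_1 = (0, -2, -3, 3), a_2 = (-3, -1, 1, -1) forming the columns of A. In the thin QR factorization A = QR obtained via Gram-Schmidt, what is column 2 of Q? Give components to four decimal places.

q_2 = (-0.8935, -0.4061, 0.1354, -0.1354)

q_1 = a_1/‖a_1‖ = (0, -2, -3, 3)/4.6904 = (0.0000, -0.4264, -0.6396, 0.6396).
r_{12} = q_1·a_2 = -0.8528.
u_2 = a_2 + 0.8528·q_1 = (-3.0000, -1.3636, 0.4545, -0.4545).
‖u_2‖ = 3.3575, so q_2 = (-0.8935, -0.4061, 0.1354, -0.1354).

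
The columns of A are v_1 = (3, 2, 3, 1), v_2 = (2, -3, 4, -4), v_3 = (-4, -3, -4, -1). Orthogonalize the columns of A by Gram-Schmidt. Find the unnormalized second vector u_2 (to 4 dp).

e_1 = v_1/‖v_1‖ = (3, 2, 3, 1)/4.7958 = (0.6255, 0.4170, 0.6255, 0.2085).
r_{12} = e_1·v_2 = 1.6681.
u_2 = v_2 − 1.6681·e_1 = (0.9565, -3.6957, 2.9565, -4.3478).

u_2 = (0.9565, -3.6957, 2.9565, -4.3478)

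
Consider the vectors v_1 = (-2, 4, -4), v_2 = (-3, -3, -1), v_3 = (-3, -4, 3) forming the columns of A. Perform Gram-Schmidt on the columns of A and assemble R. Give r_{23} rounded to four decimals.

r_{23} = 3.8604

e_1 = v_1/‖v_1‖ = (-2, 4, -4)/6.0000 = (-0.3333, 0.6667, -0.6667).
r_{12} = e_1·v_2 = -0.3333.
u_2 = v_2 + 0.3333·e_1 = (-3.1111, -2.7778, -1.2222).
‖u_2‖ = 4.3461, so e_2 = (-0.7158, -0.6391, -0.2812).
r_{23} = e_2·v_3 = 3.8604.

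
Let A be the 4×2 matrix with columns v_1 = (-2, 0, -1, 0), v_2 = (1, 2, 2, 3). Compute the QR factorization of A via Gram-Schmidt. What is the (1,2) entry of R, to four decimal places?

r_{12} = -1.7889

v_1 = (-2, 0, -1, 0); ‖v_1‖ = 2.2361, so e_1 = (-0.8944, 0.0000, -0.4472, 0.0000).
r_{12} = e_1·v_2 = -1.7889.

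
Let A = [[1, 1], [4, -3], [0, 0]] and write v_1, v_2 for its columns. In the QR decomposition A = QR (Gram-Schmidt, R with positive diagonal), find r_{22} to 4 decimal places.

r_{22} = 1.6977

v_1 = (1, 4, 0); ‖v_1‖ = 4.1231, so e_1 = (0.2425, 0.9701, 0.0000).
e_1·v_2 = 0.2425·1 + 0.9701·(-3) + 0.0000·0 = -2.6679.
u_2 = v_2 + 2.6679·e_1 = (1.6471, -0.4118, 0.0000).
r_{22} = ‖u_2‖ = 1.6977.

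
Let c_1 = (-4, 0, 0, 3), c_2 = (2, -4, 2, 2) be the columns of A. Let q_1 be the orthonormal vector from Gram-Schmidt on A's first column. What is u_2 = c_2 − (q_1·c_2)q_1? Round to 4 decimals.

c_1 = (-4, 0, 0, 3); ‖c_1‖ = 5.0000, so q_1 = (-0.8000, 0.0000, 0.0000, 0.6000).
q_1·c_2 = (-0.8000)·2 + 0.0000·(-4) + 0.0000·2 + 0.6000·2 = -0.4000.
u_2 = c_2 + 0.4000·q_1 = (1.6800, -4.0000, 2.0000, 2.2400).

u_2 = (1.6800, -4.0000, 2.0000, 2.2400)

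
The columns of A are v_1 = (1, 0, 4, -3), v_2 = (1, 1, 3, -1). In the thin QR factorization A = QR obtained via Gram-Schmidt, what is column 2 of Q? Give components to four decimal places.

v_1 = (1, 0, 4, -3); ‖v_1‖ = 5.0990, so q_1 = (0.1961, 0.0000, 0.7845, -0.5883).
q_1·v_2 = 0.1961·1 + 0.0000·1 + 0.7845·3 + (-0.5883)·(-1) = 3.1379.
u_2 = v_2 − 3.1379·q_1 = (0.3846, 1.0000, 0.5385, 0.8462).
‖u_2‖ = 1.4676, so q_2 = (0.2621, 0.6814, 0.3669, 0.5766).

q_2 = (0.2621, 0.6814, 0.3669, 0.5766)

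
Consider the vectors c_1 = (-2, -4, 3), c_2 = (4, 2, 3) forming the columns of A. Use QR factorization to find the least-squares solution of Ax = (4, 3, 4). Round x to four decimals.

c_1 = (-2, -4, 3); ‖c_1‖ = 5.3852, so q_1 = (-0.3714, -0.7428, 0.5571).
q_1·c_2 = (-0.3714)·4 + (-0.7428)·2 + 0.5571·3 = -1.2999.
u_2 = c_2 + 1.2999·q_1 = (3.5172, 1.0345, 3.7241).
‖u_2‖ = 5.2259, so q_2 = (0.6730, 0.1980, 0.7126).
Qᵀb = (-1.4856, 6.1365).
Back-substitute: x_2 = 6.1365/5.2259 = 1.1742.
x_1 = (-1.4856 + 1.2999·1.1742)/5.3852 = 0.0076.

x = (0.0076, 1.1742)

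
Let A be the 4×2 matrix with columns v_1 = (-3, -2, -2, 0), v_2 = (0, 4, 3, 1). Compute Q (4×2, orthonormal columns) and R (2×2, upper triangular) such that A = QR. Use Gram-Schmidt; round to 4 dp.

Q = [[-0.7276, -0.6495], [-0.4851, 0.6185], [-0.4851, 0.3557], [0.0000, 0.2629]], R = [[4.1231, -3.3955], [0.0000, 3.8040]]

v_1 = (-3, -2, -2, 0); ‖v_1‖ = 4.1231, so q_1 = (-0.7276, -0.4851, -0.4851, 0.0000).
q_1·v_2 = (-0.7276)·0 + (-0.4851)·4 + (-0.4851)·3 + 0.0000·1 = -3.3955.
u_2 = v_2 + 3.3955·q_1 = (-2.4706, 2.3529, 1.3529, 1.0000).
‖u_2‖ = 3.8040, so q_2 = (-0.6495, 0.6185, 0.3557, 0.2629).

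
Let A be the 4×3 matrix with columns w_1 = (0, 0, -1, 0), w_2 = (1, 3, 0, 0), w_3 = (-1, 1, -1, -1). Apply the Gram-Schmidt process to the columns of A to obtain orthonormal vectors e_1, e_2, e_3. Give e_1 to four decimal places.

e_1 = (0.0000, 0.0000, -1.0000, 0.0000)

w_1 = (0, 0, -1, 0); ‖w_1‖ = 1.0000, so e_1 = (0.0000, 0.0000, -1.0000, 0.0000).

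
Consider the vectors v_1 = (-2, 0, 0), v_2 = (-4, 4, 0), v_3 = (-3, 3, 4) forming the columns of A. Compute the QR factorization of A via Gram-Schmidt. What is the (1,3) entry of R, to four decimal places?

v_1 = (-2, 0, 0); ‖v_1‖ = 2.0000, so q_1 = (-1.0000, 0.0000, 0.0000).
r_{13} = q_1·v_3 = 3.0000.

r_{13} = 3.0000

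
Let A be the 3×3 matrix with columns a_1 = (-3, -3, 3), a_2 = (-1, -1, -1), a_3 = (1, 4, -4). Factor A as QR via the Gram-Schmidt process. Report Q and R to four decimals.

q_1 = a_1/‖a_1‖ = (-3, -3, 3)/5.1962 = (-0.5774, -0.5774, 0.5774).
r_{12} = q_1·a_2 = 0.5774.
u_2 = a_2 − 0.5774·q_1 = (-0.6667, -0.6667, -1.3333).
‖u_2‖ = 1.6330, so q_2 = (-0.4082, -0.4082, -0.8165).
r_{13} = q_1·a_3 = -5.1962; r_{23} = q_2·a_3 = 1.2247.
u_3 = a_3 + 5.1962·q_1 − 1.2247·q_2 = (-1.5000, 1.5000, 0.0000).
‖u_3‖ = 2.1213, so q_3 = (-0.7071, 0.7071, 0.0000).

Q = [[-0.5774, -0.4082, -0.7071], [-0.5774, -0.4082, 0.7071], [0.5774, -0.8165, 0.0000]], R = [[5.1962, 0.5774, -5.1962], [0.0000, 1.6330, 1.2247], [0.0000, 0.0000, 2.1213]]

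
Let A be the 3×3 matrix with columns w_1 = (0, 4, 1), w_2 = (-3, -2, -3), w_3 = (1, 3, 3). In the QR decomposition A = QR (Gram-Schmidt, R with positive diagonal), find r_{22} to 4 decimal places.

e_1 = w_1/‖w_1‖ = (0, 4, 1)/4.1231 = (0.0000, 0.9701, 0.2425).
r_{12} = e_1·w_2 = -2.6679.
u_2 = w_2 + 2.6679·e_1 = (-3.0000, 0.5882, -2.3529).
r_{22} = ‖u_2‖ = 3.8578.

r_{22} = 3.8578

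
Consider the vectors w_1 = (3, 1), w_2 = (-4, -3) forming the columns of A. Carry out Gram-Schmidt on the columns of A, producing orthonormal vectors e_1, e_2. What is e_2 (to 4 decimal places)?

w_1 = (3, 1); ‖w_1‖ = 3.1623, so e_1 = (0.9487, 0.3162).
e_1·w_2 = 0.9487·(-4) + 0.3162·(-3) = -4.7434.
u_2 = w_2 + 4.7434·e_1 = (0.5000, -1.5000).
‖u_2‖ = 1.5811, so e_2 = (0.3162, -0.9487).

e_2 = (0.3162, -0.9487)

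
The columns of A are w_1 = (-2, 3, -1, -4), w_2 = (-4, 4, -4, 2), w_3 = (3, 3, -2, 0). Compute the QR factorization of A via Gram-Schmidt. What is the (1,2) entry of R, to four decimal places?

w_1 = (-2, 3, -1, -4); ‖w_1‖ = 5.4772, so e_1 = (-0.3651, 0.5477, -0.1826, -0.7303).
r_{12} = e_1·w_2 = 2.9212.

r_{12} = 2.9212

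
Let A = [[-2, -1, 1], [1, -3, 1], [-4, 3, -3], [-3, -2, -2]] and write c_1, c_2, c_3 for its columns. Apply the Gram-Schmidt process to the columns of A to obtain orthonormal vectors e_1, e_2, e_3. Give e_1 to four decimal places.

e_1 = c_1/‖c_1‖ = (-2, 1, -4, -3)/5.4772 = (-0.3651, 0.1826, -0.7303, -0.5477).

e_1 = (-0.3651, 0.1826, -0.7303, -0.5477)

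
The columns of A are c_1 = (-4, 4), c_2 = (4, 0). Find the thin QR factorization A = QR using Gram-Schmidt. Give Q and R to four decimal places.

c_1 = (-4, 4); ‖c_1‖ = 5.6569, so e_1 = (-0.7071, 0.7071).
e_1·c_2 = (-0.7071)·4 + 0.7071·0 = -2.8284.
u_2 = c_2 + 2.8284·e_1 = (2.0000, 2.0000).
‖u_2‖ = 2.8284, so e_2 = (0.7071, 0.7071).

Q = [[-0.7071, 0.7071], [0.7071, 0.7071]], R = [[5.6569, -2.8284], [0.0000, 2.8284]]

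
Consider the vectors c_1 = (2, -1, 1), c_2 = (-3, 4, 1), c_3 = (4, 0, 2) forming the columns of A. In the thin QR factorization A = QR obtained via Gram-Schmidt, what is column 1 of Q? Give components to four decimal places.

e_1 = (0.8165, -0.4082, 0.4082)

e_1 = c_1/‖c_1‖ = (2, -1, 1)/2.4495 = (0.8165, -0.4082, 0.4082).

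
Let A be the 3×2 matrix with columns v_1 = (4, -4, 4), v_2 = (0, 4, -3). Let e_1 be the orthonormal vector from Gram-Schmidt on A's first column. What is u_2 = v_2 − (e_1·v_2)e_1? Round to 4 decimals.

v_1 = (4, -4, 4); ‖v_1‖ = 6.9282, so e_1 = (0.5774, -0.5774, 0.5774).
e_1·v_2 = 0.5774·0 + (-0.5774)·4 + 0.5774·(-3) = -4.0415.
u_2 = v_2 + 4.0415·e_1 = (2.3333, 1.6667, -0.6667).

u_2 = (2.3333, 1.6667, -0.6667)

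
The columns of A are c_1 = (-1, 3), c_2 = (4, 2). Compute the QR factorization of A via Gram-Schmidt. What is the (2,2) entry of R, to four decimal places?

r_{22} = 4.4272

c_1 = (-1, 3); ‖c_1‖ = 3.1623, so e_1 = (-0.3162, 0.9487).
e_1·c_2 = (-0.3162)·4 + 0.9487·2 = 0.6325.
u_2 = c_2 − 0.6325·e_1 = (4.2000, 1.4000).
r_{22} = ‖u_2‖ = 4.4272.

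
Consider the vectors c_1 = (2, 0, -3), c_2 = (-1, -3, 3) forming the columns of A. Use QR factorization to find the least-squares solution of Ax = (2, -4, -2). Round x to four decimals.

x = (1.8571, 1.2857)

c_1 = (2, 0, -3); ‖c_1‖ = 3.6056, so q_1 = (0.5547, 0.0000, -0.8321).
q_1·c_2 = 0.5547·(-1) + 0.0000·(-3) + (-0.8321)·3 = -3.0509.
u_2 = c_2 + 3.0509·q_1 = (0.6923, -3.0000, 0.4615).
‖u_2‖ = 3.1132, so q_2 = (0.2224, -0.9636, 0.1482).
Qᵀb = (2.7735, 4.0027).
Back-substitute: x_2 = 4.0027/3.1132 = 1.2857.
x_1 = (2.7735 + 3.0509·1.2857)/3.6056 = 1.8571.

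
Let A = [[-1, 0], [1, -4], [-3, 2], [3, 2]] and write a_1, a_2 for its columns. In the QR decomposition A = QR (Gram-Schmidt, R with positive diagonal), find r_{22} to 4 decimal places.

r_{22} = 4.8166

q_1 = a_1/‖a_1‖ = (-1, 1, -3, 3)/4.4721 = (-0.2236, 0.2236, -0.6708, 0.6708).
r_{12} = q_1·a_2 = -0.8944.
u_2 = a_2 + 0.8944·q_1 = (-0.2000, -3.8000, 1.4000, 2.6000).
r_{22} = ‖u_2‖ = 4.8166.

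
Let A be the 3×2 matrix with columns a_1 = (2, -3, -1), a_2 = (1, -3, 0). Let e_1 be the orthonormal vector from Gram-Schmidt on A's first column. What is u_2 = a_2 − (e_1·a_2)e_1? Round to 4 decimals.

e_1 = a_1/‖a_1‖ = (2, -3, -1)/3.7417 = (0.5345, -0.8018, -0.2673).
r_{12} = e_1·a_2 = 2.9399.
u_2 = a_2 − 2.9399·e_1 = (-0.5714, -0.6429, 0.7857).

u_2 = (-0.5714, -0.6429, 0.7857)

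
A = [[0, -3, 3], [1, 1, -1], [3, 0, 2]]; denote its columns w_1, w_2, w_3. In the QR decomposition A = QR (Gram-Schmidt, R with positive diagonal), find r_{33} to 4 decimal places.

w_1 = (0, 1, 3); ‖w_1‖ = 3.1623, so q_1 = (0.0000, 0.3162, 0.9487).
q_1·w_2 = 0.0000·(-3) + 0.3162·1 + 0.9487·0 = 0.3162.
u_2 = w_2 − 0.3162·q_1 = (-3.0000, 0.9000, -0.3000).
‖u_2‖ = 3.1464, so q_2 = (-0.9535, 0.2860, -0.0953).
q_1·w_3 = 0.0000·3 + 0.3162·(-1) + 0.9487·2 = 1.5811; q_2·w_3 = (-0.9535)·3 + 0.2860·(-1) + (-0.0953)·2 = -3.3371.
u_3 = w_3 − 1.5811·q_1 + 3.3371·q_2 = (-0.1818, -0.5455, 0.1818).
r_{33} = ‖u_3‖ = 0.6030.

r_{33} = 0.6030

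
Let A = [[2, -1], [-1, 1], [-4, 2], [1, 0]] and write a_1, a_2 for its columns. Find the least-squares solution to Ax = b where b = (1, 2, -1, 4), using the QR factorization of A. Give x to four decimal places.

a_1 = (2, -1, -4, 1); ‖a_1‖ = 4.6904, so e_1 = (0.4264, -0.2132, -0.8528, 0.2132).
e_1·a_2 = 0.4264·(-1) + (-0.2132)·1 + (-0.8528)·2 + 0.2132·0 = -2.3452.
u_2 = a_2 + 2.3452·e_1 = (0.0000, 0.5000, 0.0000, 0.5000).
‖u_2‖ = 0.7071, so e_2 = (0.0000, 0.7071, 0.0000, 0.7071).
Qᵀb = (1.7056, 4.2426).
Back-substitute: x_2 = 4.2426/0.7071 = 6.0000.
x_1 = (1.7056 + 2.3452·6.0000)/4.6904 = 3.3636.

x = (3.3636, 6.0000)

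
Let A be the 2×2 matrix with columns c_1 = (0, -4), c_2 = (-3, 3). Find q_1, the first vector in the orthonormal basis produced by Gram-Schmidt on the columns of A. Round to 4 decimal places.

c_1 = (0, -4); ‖c_1‖ = 4.0000, so q_1 = (0.0000, -1.0000).

q_1 = (0.0000, -1.0000)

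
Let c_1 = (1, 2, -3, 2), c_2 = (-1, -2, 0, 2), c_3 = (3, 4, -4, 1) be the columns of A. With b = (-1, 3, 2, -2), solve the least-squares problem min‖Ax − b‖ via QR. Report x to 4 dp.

x = (2.9302, -3.1085, -2.4341)

q_1 = c_1/‖c_1‖ = (1, 2, -3, 2)/4.2426 = (0.2357, 0.4714, -0.7071, 0.4714).
r_{12} = q_1·c_2 = -0.2357.
u_2 = c_2 + 0.2357·q_1 = (-0.9444, -1.8889, -0.1667, 2.1111).
‖u_2‖ = 2.9907, so q_2 = (-0.3158, -0.6316, -0.0557, 0.7059).
r_{13} = q_1·c_3 = 5.8926; r_{23} = q_2·c_3 = -2.5449.
u_3 = c_3 − 5.8926·q_1 + 2.5449·q_2 = (0.8075, -0.3851, 0.0248, 0.0186).
‖u_3‖ = 0.8951, so q_3 = (0.9021, -0.4302, 0.0278, 0.0208).
Qᵀb = (-1.1785, -3.1022, -2.1788).
Back-substitute: x_3 = -2.1788/0.8951 = -2.4341.
x_2 = (-3.1022 + 2.5449·(-2.4341))/2.9907 = -3.1085.
x_1 = (-1.1785 + 0.2357·(-3.1085) − 5.8926·(-2.4341))/4.2426 = 2.9302.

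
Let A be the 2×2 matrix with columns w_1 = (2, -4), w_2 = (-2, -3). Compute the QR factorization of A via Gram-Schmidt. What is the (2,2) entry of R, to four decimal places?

r_{22} = 3.1305

w_1 = (2, -4); ‖w_1‖ = 4.4721, so q_1 = (0.4472, -0.8944).
q_1·w_2 = 0.4472·(-2) + (-0.8944)·(-3) = 1.7889.
u_2 = w_2 − 1.7889·q_1 = (-2.8000, -1.4000).
r_{22} = ‖u_2‖ = 3.1305.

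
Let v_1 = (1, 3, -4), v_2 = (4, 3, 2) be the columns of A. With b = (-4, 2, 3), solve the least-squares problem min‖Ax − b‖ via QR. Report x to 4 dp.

v_1 = (1, 3, -4); ‖v_1‖ = 5.0990, so e_1 = (0.1961, 0.5883, -0.7845).
e_1·v_2 = 0.1961·4 + 0.5883·3 + (-0.7845)·2 = 0.9806.
u_2 = v_2 − 0.9806·e_1 = (3.8077, 2.4231, 2.7692).
‖u_2‖ = 5.2951, so e_2 = (0.7191, 0.4576, 0.5230).
Qᵀb = (-1.9612, -0.3922).
Back-substitute: x_2 = -0.3922/5.2951 = -0.0741.
x_1 = (-1.9612 − 0.9806·(-0.0741))/5.0990 = -0.3704.

x = (-0.3704, -0.0741)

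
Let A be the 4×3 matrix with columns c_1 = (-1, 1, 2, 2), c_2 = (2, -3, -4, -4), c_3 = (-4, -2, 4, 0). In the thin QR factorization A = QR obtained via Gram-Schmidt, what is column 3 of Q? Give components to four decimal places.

e_3 = (-0.6667, 0.0000, 0.3333, -0.6667)

c_1 = (-1, 1, 2, 2); ‖c_1‖ = 3.1623, so e_1 = (-0.3162, 0.3162, 0.6325, 0.6325).
e_1·c_2 = (-0.3162)·2 + 0.3162·(-3) + 0.6325·(-4) + 0.6325·(-4) = -6.6408.
u_2 = c_2 + 6.6408·e_1 = (-0.1000, -0.9000, 0.2000, 0.2000).
‖u_2‖ = 0.9487, so e_2 = (-0.1054, -0.9487, 0.2108, 0.2108).
e_1·c_3 = (-0.3162)·(-4) + 0.3162·(-2) + 0.6325·4 + 0.6325·0 = 3.1623; e_2·c_3 = (-0.1054)·(-4) + (-0.9487)·(-2) + 0.2108·4 + 0.2108·0 = 3.1623.
u_3 = c_3 − 3.1623·e_1 − 3.1623·e_2 = (-2.6667, 0.0000, 1.3333, -2.6667).
‖u_3‖ = 4.0000, so e_3 = (-0.6667, 0.0000, 0.3333, -0.6667).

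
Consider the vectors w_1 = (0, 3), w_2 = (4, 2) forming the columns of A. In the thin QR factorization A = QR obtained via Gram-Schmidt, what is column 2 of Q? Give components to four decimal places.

q_2 = (1.0000, 0.0000)

q_1 = w_1/‖w_1‖ = (0, 3)/3.0000 = (0.0000, 1.0000).
r_{12} = q_1·w_2 = 2.0000.
u_2 = w_2 − 2.0000·q_1 = (4.0000, 0.0000).
‖u_2‖ = 4.0000, so q_2 = (1.0000, 0.0000).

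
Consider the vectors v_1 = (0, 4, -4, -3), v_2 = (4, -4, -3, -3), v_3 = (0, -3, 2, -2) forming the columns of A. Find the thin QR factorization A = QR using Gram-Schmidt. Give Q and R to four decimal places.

Q = [[0.0000, 0.5692, -0.3827], [0.6247, -0.6386, -0.1340], [-0.6247, -0.3575, 0.4589], [-0.4685, -0.3748, -0.7906]], R = [[6.4031, 0.7809, -2.1864], [0.0000, 7.0278, 1.9504], [0.0000, 0.0000, 2.9009]]

v_1 = (0, 4, -4, -3); ‖v_1‖ = 6.4031, so q_1 = (0.0000, 0.6247, -0.6247, -0.4685).
q_1·v_2 = 0.0000·4 + 0.6247·(-4) + (-0.6247)·(-3) + (-0.4685)·(-3) = 0.7809.
u_2 = v_2 − 0.7809·q_1 = (4.0000, -4.4878, -2.5122, -2.6341).
‖u_2‖ = 7.0278, so q_2 = (0.5692, -0.6386, -0.3575, -0.3748).
q_1·v_3 = 0.0000·0 + 0.6247·(-3) + (-0.6247)·2 + (-0.4685)·(-2) = -2.1864; q_2·v_3 = 0.5692·0 + (-0.6386)·(-3) + (-0.3575)·2 + (-0.3748)·(-2) = 1.9504.
u_3 = v_3 + 2.1864·q_1 − 1.9504·q_2 = (-1.1101, -0.3886, 1.3314, -2.2933).
‖u_3‖ = 2.9009, so q_3 = (-0.3827, -0.1340, 0.4589, -0.7906).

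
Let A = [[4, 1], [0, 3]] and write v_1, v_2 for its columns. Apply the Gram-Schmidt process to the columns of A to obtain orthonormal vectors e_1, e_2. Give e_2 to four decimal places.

e_2 = (0.0000, 1.0000)

v_1 = (4, 0); ‖v_1‖ = 4.0000, so e_1 = (1.0000, 0.0000).
e_1·v_2 = 1.0000·1 + 0.0000·3 = 1.0000.
u_2 = v_2 − 1.0000·e_1 = (0.0000, 3.0000).
‖u_2‖ = 3.0000, so e_2 = (0.0000, 1.0000).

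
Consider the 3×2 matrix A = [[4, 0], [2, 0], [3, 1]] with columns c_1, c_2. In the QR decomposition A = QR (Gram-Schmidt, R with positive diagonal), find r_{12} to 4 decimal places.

c_1 = (4, 2, 3); ‖c_1‖ = 5.3852, so q_1 = (0.7428, 0.3714, 0.5571).
r_{12} = q_1·c_2 = 0.5571.

r_{12} = 0.5571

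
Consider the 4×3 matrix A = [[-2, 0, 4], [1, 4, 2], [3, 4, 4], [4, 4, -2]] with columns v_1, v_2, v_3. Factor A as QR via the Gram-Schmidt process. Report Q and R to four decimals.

Q = [[-0.3651, 0.5729, 0.2679], [0.1826, 0.7877, -0.4402], [0.5477, 0.2148, 0.7847], [0.7303, -0.0716, -0.3445]], R = [[5.4772, 5.8424, -0.3651], [0.0000, 3.7238, 4.8696], [0.0000, 0.0000, 4.0192]]

q_1 = v_1/‖v_1‖ = (-2, 1, 3, 4)/5.4772 = (-0.3651, 0.1826, 0.5477, 0.7303).
r_{12} = q_1·v_2 = 5.8424.
u_2 = v_2 − 5.8424·q_1 = (2.1333, 2.9333, 0.8000, -0.2667).
‖u_2‖ = 3.7238, so q_2 = (0.5729, 0.7877, 0.2148, -0.0716).
r_{13} = q_1·v_3 = -0.3651; r_{23} = q_2·v_3 = 4.8696.
u_3 = v_3 + 0.3651·q_1 − 4.8696·q_2 = (1.0769, -1.7692, 3.1538, -1.3846).
‖u_3‖ = 4.0192, so q_3 = (0.2679, -0.4402, 0.7847, -0.3445).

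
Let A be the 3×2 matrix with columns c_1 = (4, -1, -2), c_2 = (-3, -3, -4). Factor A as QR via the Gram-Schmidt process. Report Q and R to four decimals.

c_1 = (4, -1, -2); ‖c_1‖ = 4.5826, so e_1 = (0.8729, -0.2182, -0.4364).
e_1·c_2 = 0.8729·(-3) + (-0.2182)·(-3) + (-0.4364)·(-4) = -0.2182.
u_2 = c_2 + 0.2182·e_1 = (-2.8095, -3.0476, -4.0952).
‖u_2‖ = 5.8269, so e_2 = (-0.4822, -0.5230, -0.7028).

Q = [[0.8729, -0.4822], [-0.2182, -0.5230], [-0.4364, -0.7028]], R = [[4.5826, -0.2182], [0.0000, 5.8269]]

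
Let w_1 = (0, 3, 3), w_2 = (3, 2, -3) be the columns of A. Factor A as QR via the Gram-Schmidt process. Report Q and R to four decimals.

w_1 = (0, 3, 3); ‖w_1‖ = 4.2426, so q_1 = (0.0000, 0.7071, 0.7071).
q_1·w_2 = 0.0000·3 + 0.7071·2 + 0.7071·(-3) = -0.7071.
u_2 = w_2 + 0.7071·q_1 = (3.0000, 2.5000, -2.5000).
‖u_2‖ = 4.6368, so q_2 = (0.6470, 0.5392, -0.5392).

Q = [[0.0000, 0.6470], [0.7071, 0.5392], [0.7071, -0.5392]], R = [[4.2426, -0.7071], [0.0000, 4.6368]]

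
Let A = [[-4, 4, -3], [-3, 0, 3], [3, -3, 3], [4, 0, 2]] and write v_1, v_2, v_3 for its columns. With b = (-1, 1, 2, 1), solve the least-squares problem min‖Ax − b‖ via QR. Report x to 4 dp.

x = (0.0569, 0.0126, 0.4234)

v_1 = (-4, -3, 3, 4); ‖v_1‖ = 7.0711, so q_1 = (-0.5657, -0.4243, 0.4243, 0.5657).
q_1·v_2 = (-0.5657)·4 + (-0.4243)·0 + 0.4243·(-3) + 0.5657·0 = -3.5355.
u_2 = v_2 + 3.5355·q_1 = (2.0000, -1.5000, -1.5000, 2.0000).
‖u_2‖ = 3.5355, so q_2 = (0.5657, -0.4243, -0.4243, 0.5657).
q_1·v_3 = (-0.5657)·(-3) + (-0.4243)·3 + 0.4243·3 + 0.5657·2 = 2.8284; q_2·v_3 = 0.5657·(-3) + (-0.4243)·3 + (-0.4243)·3 + 0.5657·2 = -3.1113.
u_3 = v_3 − 2.8284·q_1 + 3.1113·q_2 = (0.3600, 2.8800, 0.4800, 2.1600).
‖u_3‖ = 3.6497, so q_3 = (0.0986, 0.7891, 0.1315, 0.5918).
Qᵀb = (1.5556, -1.2728, 1.5454).
Back-substitute: x_3 = 1.5454/3.6497 = 0.4234.
x_2 = (-1.2728 + 3.1113·0.4234)/3.5355 = 0.0126.
x_1 = (1.5556 + 3.5355·0.0126 − 2.8284·0.4234)/7.0711 = 0.0569.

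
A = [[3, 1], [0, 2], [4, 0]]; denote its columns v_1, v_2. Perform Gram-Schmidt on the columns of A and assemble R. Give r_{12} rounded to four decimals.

r_{12} = 0.6000

v_1 = (3, 0, 4); ‖v_1‖ = 5.0000, so e_1 = (0.6000, 0.0000, 0.8000).
r_{12} = e_1·v_2 = 0.6000.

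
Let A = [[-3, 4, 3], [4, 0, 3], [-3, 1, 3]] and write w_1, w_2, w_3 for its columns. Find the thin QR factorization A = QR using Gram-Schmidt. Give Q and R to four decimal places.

w_1 = (-3, 4, -3); ‖w_1‖ = 5.8310, so q_1 = (-0.5145, 0.6860, -0.5145).
q_1·w_2 = (-0.5145)·4 + 0.6860·0 + (-0.5145)·1 = -2.5725.
u_2 = w_2 + 2.5725·q_1 = (2.6765, 1.7647, -0.3235).
‖u_2‖ = 3.2222, so q_2 = (0.8306, 0.5477, -0.1004).
q_1·w_3 = (-0.5145)·3 + 0.6860·3 + (-0.5145)·3 = -1.0290; q_2·w_3 = 0.8306·3 + 0.5477·3 + (-0.1004)·3 = 3.8337.
u_3 = w_3 + 1.0290·q_1 − 3.8337·q_2 = (-0.7139, 1.6062, 2.8555).
‖u_3‖ = 3.3532, so q_3 = (-0.2129, 0.4790, 0.8516).

Q = [[-0.5145, 0.8306, -0.2129], [0.6860, 0.5477, 0.4790], [-0.5145, -0.1004, 0.8516]], R = [[5.8310, -2.5725, -1.0290], [0.0000, 3.2222, 3.8337], [0.0000, 0.0000, 3.3532]]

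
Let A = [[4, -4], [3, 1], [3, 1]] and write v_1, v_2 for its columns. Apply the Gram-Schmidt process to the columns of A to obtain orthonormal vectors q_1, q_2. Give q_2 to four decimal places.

v_1 = (4, 3, 3); ‖v_1‖ = 5.8310, so q_1 = (0.6860, 0.5145, 0.5145).
q_1·v_2 = 0.6860·(-4) + 0.5145·1 + 0.5145·1 = -1.7150.
u_2 = v_2 + 1.7150·q_1 = (-2.8235, 1.8824, 1.8824).
‖u_2‖ = 3.8806, so q_2 = (-0.7276, 0.4851, 0.4851).

q_2 = (-0.7276, 0.4851, 0.4851)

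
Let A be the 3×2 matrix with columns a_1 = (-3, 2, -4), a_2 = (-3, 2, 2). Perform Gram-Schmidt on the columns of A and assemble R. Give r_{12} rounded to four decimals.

e_1 = a_1/‖a_1‖ = (-3, 2, -4)/5.3852 = (-0.5571, 0.3714, -0.7428).
r_{12} = e_1·a_2 = 0.9285.

r_{12} = 0.9285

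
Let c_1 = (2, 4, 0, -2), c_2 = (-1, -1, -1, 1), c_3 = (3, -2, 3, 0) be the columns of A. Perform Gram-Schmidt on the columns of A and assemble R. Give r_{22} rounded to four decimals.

r_{22} = 1.1547

q_1 = c_1/‖c_1‖ = (2, 4, 0, -2)/4.8990 = (0.4082, 0.8165, 0.0000, -0.4082).
r_{12} = q_1·c_2 = -1.6330.
u_2 = c_2 + 1.6330·q_1 = (-0.3333, 0.3333, -1.0000, 0.3333).
r_{22} = ‖u_2‖ = 1.1547.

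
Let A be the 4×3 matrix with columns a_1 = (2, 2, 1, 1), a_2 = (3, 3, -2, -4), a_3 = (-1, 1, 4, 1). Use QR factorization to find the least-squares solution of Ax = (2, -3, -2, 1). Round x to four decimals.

x = (0.5639, -0.5175, -1.1068)

a_1 = (2, 2, 1, 1); ‖a_1‖ = 3.1623, so q_1 = (0.6325, 0.6325, 0.3162, 0.3162).
q_1·a_2 = 0.6325·3 + 0.6325·3 + 0.3162·(-2) + 0.3162·(-4) = 1.8974.
u_2 = a_2 − 1.8974·q_1 = (1.8000, 1.8000, -2.6000, -4.6000).
‖u_2‖ = 5.8652, so q_2 = (0.3069, 0.3069, -0.4433, -0.7843).
q_1·a_3 = 0.6325·(-1) + 0.6325·1 + 0.3162·4 + 0.3162·1 = 1.5811; q_2·a_3 = 0.3069·(-1) + 0.3069·1 + (-0.4433)·4 + (-0.7843)·1 = -2.5575.
u_3 = a_3 − 1.5811·q_1 + 2.5575·q_2 = (-1.2151, 0.7849, 2.3663, -1.5058).
‖u_3‖ = 3.1558, so q_3 = (-0.3850, 0.2487, 0.7498, -0.4772).
Qᵀb = (-0.9487, -0.2046, -3.4930).
Back-substitute: x_3 = -3.4930/3.1558 = -1.1068.
x_2 = (-0.2046 + 2.5575·(-1.1068))/5.8652 = -0.5175.
x_1 = (-0.9487 − 1.8974·(-0.5175) − 1.5811·(-1.1068))/3.1623 = 0.5639.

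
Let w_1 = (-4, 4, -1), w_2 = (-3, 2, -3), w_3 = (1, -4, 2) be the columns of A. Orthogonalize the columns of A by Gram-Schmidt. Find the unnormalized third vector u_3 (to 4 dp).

w_1 = (-4, 4, -1); ‖w_1‖ = 5.7446, so e_1 = (-0.6963, 0.6963, -0.1741).
e_1·w_2 = (-0.6963)·(-3) + 0.6963·2 + (-0.1741)·(-3) = 4.0038.
u_2 = w_2 − 4.0038·e_1 = (-0.2121, -0.7879, -2.3030).
‖u_2‖ = 2.4433, so e_2 = (-0.0868, -0.3225, -0.9426).
e_1·w_3 = (-0.6963)·1 + 0.6963·(-4) + (-0.1741)·2 = -3.8297; e_2·w_3 = (-0.0868)·1 + (-0.3225)·(-4) + (-0.9426)·2 = -0.6821.
u_3 = w_3 + 3.8297·e_1 + 0.6821·e_2 = (-1.7259, -1.5533, 0.6904).

u_3 = (-1.7259, -1.5533, 0.6904)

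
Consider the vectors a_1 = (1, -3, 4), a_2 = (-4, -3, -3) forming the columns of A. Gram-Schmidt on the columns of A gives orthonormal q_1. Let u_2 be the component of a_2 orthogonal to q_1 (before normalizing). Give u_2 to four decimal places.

u_2 = (-3.7308, -3.8077, -1.9231)

a_1 = (1, -3, 4); ‖a_1‖ = 5.0990, so q_1 = (0.1961, -0.5883, 0.7845).
q_1·a_2 = 0.1961·(-4) + (-0.5883)·(-3) + 0.7845·(-3) = -1.3728.
u_2 = a_2 + 1.3728·q_1 = (-3.7308, -3.8077, -1.9231).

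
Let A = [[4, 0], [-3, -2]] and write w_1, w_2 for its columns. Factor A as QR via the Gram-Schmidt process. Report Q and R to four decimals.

w_1 = (4, -3); ‖w_1‖ = 5.0000, so e_1 = (0.8000, -0.6000).
e_1·w_2 = 0.8000·0 + (-0.6000)·(-2) = 1.2000.
u_2 = w_2 − 1.2000·e_1 = (-0.9600, -1.2800).
‖u_2‖ = 1.6000, so e_2 = (-0.6000, -0.8000).

Q = [[0.8000, -0.6000], [-0.6000, -0.8000]], R = [[5.0000, 1.2000], [0.0000, 1.6000]]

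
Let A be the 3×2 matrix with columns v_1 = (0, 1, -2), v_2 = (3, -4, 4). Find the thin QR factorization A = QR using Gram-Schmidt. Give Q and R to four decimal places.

v_1 = (0, 1, -2); ‖v_1‖ = 2.2361, so e_1 = (0.0000, 0.4472, -0.8944).
e_1·v_2 = 0.0000·3 + 0.4472·(-4) + (-0.8944)·4 = -5.3666.
u_2 = v_2 + 5.3666·e_1 = (3.0000, -1.6000, -0.8000).
‖u_2‖ = 3.4928, so e_2 = (0.8589, -0.4581, -0.2290).

Q = [[0.0000, 0.8589], [0.4472, -0.4581], [-0.8944, -0.2290]], R = [[2.2361, -5.3666], [0.0000, 3.4928]]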